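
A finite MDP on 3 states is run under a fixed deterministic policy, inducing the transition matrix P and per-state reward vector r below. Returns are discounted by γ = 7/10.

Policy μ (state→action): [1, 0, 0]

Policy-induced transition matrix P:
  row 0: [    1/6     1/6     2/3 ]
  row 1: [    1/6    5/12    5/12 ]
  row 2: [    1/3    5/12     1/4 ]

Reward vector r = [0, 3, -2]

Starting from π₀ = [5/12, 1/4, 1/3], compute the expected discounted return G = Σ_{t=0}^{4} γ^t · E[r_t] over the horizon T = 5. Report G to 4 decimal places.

G = 0.3788

t=0: π = [0.4167, 0.2500, 0.3333], E[r] = 0.0833, γ^t·E[r] = 0.083333, running G = 0.083333
t=1: π = [0.2222, 0.3125, 0.4653], E[r] = 0.0069, γ^t·E[r] = 0.004861, running G = 0.088194
t=2: π = [0.2442, 0.3611, 0.3947], E[r] = 0.2940, γ^t·E[r] = 0.144051, running G = 0.232245
t=3: π = [0.2324, 0.3556, 0.4119], E[r] = 0.2430, γ^t·E[r] = 0.083335, running G = 0.315580
t=4: π = [0.2353, 0.3586, 0.4061], E[r] = 0.2634, γ^t·E[r] = 0.063248, running G = 0.378828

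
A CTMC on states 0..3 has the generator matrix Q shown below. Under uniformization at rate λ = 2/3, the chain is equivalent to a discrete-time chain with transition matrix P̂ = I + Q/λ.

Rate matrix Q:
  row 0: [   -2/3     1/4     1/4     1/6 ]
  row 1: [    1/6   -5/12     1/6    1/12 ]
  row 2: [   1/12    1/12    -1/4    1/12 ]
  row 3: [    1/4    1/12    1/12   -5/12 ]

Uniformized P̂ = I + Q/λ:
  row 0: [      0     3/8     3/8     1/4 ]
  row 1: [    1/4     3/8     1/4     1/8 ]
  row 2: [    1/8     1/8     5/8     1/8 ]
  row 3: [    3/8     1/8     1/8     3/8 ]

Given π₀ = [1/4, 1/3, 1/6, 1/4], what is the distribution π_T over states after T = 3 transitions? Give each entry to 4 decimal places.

π = [0.1828, 0.2327, 0.3848, 0.1997]

t=0: π = [0.2500, 0.3333, 0.1667, 0.2500]
t=1: π = [0.1979, 0.2708, 0.3125, 0.2188]
t=2: π = [0.1888, 0.2422, 0.3646, 0.2044]
t=3: π = [0.1828, 0.2327, 0.3848, 0.1997]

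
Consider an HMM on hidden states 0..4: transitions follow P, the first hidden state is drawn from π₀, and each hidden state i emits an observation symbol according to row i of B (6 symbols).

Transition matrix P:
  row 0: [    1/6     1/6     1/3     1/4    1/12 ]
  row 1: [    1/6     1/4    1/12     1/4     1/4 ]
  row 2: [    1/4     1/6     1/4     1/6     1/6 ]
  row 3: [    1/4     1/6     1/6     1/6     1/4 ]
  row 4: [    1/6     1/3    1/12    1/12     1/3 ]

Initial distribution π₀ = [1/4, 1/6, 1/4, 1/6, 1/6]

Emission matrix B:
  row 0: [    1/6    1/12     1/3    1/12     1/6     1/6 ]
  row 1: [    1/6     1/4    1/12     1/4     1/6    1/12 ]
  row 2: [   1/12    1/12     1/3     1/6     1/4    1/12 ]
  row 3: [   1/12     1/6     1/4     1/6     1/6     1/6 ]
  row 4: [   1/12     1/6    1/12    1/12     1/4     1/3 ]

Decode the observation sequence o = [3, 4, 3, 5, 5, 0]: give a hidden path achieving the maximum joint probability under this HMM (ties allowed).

path = [1, 4, 1, 4, 4, 1]

t=0: δ = [2.083e-02, 4.167e-02, 4.167e-02, 2.778e-02, 1.389e-02]  (obs o_0=3)
t=1: δ = [1.736e-03, 1.736e-03, 2.604e-03, 1.736e-03, 2.604e-03]  ψ = [2, 1, 2, 1, 1]  (obs o_1=4)
t=2: δ = [5.425e-05, 2.170e-04, 1.085e-04, 7.234e-05, 7.234e-05]  ψ = [2, 4, 2, 0, 4]  (obs o_2=3)
t=3: δ = [6.028e-06, 4.521e-06, 2.261e-06, 9.042e-06, 1.808e-05]  ψ = [1, 1, 2, 1, 1]  (obs o_3=5)
t=4: δ = [5.023e-07, 5.023e-07, 1.674e-07, 2.512e-07, 2.009e-06]  ψ = [4, 4, 0, 0, 4]  (obs o_4=5)
t=5: δ = [5.582e-08, 1.116e-07, 1.395e-08, 1.395e-08, 5.582e-08]  ψ = [4, 4, 0, 4, 4]  (obs o_5=0)
backtrack: best end state = 1; path = [1, 4, 1, 4, 4, 1]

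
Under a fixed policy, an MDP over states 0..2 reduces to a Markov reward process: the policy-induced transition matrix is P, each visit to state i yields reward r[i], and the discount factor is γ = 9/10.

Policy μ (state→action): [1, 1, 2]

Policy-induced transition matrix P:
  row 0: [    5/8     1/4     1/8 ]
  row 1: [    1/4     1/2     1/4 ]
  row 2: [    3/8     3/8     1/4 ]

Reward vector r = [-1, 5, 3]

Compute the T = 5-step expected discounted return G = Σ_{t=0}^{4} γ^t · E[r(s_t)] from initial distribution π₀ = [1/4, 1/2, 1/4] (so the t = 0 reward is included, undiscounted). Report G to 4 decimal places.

t=0: π = [0.2500, 0.5000, 0.2500], E[r] = 3.0000, γ^t·E[r] = 3.000000, running G = 3.000000
t=1: π = [0.3750, 0.4063, 0.2188], E[r] = 2.3125, γ^t·E[r] = 2.081250, running G = 5.081250
t=2: π = [0.4180, 0.3789, 0.2031], E[r] = 2.0859, γ^t·E[r] = 1.689609, running G = 6.770859
t=3: π = [0.4321, 0.3701, 0.1978], E[r] = 2.0117, γ^t·E[r] = 1.466543, running G = 8.237402
t=4: π = [0.4368, 0.3672, 0.1960], E[r] = 1.9874, γ^t·E[r] = 1.303951, running G = 9.541353

G = 9.5414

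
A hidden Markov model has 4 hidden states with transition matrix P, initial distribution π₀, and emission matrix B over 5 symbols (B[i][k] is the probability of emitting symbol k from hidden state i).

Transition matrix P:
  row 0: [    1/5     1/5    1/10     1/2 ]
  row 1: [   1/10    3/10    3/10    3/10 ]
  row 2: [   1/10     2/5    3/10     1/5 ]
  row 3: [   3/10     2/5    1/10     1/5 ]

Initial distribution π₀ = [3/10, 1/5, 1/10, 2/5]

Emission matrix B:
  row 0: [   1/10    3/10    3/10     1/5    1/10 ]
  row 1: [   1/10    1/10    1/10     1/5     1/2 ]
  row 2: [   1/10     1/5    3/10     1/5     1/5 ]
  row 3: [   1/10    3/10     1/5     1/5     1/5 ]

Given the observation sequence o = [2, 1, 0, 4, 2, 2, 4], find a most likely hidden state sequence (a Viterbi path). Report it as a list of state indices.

path = [0, 3, 1, 1, 2, 2, 1]

t=0: δ = [9.000e-02, 2.000e-02, 3.000e-02, 8.000e-02]  (obs o_0=2)
t=1: δ = [7.200e-03, 3.200e-03, 1.800e-03, 1.350e-02]  ψ = [3, 3, 0, 0]  (obs o_1=1)
t=2: δ = [4.050e-04, 5.400e-04, 1.350e-04, 3.600e-04]  ψ = [3, 3, 3, 0]  (obs o_2=0)
t=3: δ = [1.080e-05, 8.100e-05, 3.240e-05, 4.050e-05]  ψ = [3, 1, 1, 0]  (obs o_3=4)
t=4: δ = [3.645e-06, 2.430e-06, 7.290e-06, 4.860e-06]  ψ = [3, 1, 1, 1]  (obs o_4=2)
t=5: δ = [4.374e-07, 2.916e-07, 6.561e-07, 3.645e-07]  ψ = [3, 2, 2, 0]  (obs o_5=2)
t=6: δ = [1.093e-08, 1.312e-07, 3.937e-08, 4.374e-08]  ψ = [3, 2, 2, 0]  (obs o_6=4)
backtrack: best end state = 1; path = [0, 3, 1, 1, 2, 2, 1]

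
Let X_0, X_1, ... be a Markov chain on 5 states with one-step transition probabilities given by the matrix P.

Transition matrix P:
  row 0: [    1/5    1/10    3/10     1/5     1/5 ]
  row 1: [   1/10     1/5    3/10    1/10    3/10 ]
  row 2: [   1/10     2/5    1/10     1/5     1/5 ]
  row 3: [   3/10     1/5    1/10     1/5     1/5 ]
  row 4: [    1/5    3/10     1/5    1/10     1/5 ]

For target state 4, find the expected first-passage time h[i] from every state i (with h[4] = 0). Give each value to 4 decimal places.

h = [4.5363, 4.0351, 4.4110, 4.5113, 0.0000]

First-step conditioning: h[4] = 0; for i ≠ 4, h[i] = 1 + Σ_k P[i][k]·h[k].
  h[0] = 1 + 1/5·h[0] + 1/10·h[1] + 3/10·h[2] + 1/5·h[3]
  h[1] = 1 + 1/10·h[0] + 1/5·h[1] + 3/10·h[2] + 1/10·h[3]
  h[2] = 1 + 1/10·h[0] + 2/5·h[1] + 1/10·h[2] + 1/5·h[3]
  h[3] = 1 + 3/10·h[0] + 1/5·h[1] + 1/10·h[2] + 1/5·h[3]
Solving the 4×4 linear system over states ≠ 4 gives exactly h = [1810/399, 230/57, 1760/399, 600/133, 0] (h[4] = 0 is the target).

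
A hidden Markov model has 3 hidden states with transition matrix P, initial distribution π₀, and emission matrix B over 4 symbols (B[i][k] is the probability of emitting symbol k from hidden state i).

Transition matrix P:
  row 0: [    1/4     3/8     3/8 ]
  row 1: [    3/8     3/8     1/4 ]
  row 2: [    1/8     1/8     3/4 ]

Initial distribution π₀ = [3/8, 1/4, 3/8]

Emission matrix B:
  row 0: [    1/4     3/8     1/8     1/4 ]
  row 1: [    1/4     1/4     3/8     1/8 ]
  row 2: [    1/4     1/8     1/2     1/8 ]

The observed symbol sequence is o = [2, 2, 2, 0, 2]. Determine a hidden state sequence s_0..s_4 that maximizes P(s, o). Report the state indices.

path = [2, 2, 2, 2, 2]

t=0: δ = [4.688e-02, 9.375e-02, 1.875e-01]  (obs o_0=2)
t=1: δ = [4.395e-03, 1.318e-02, 7.031e-02]  ψ = [1, 1, 2]  (obs o_1=2)
t=2: δ = [1.099e-03, 3.296e-03, 2.637e-02]  ψ = [2, 2, 2]  (obs o_2=2)
t=3: δ = [8.240e-04, 8.240e-04, 4.944e-03]  ψ = [2, 2, 2]  (obs o_3=0)
t=4: δ = [7.725e-05, 2.317e-04, 1.854e-03]  ψ = [2, 2, 2]  (obs o_4=2)
backtrack: best end state = 2; path = [2, 2, 2, 2, 2]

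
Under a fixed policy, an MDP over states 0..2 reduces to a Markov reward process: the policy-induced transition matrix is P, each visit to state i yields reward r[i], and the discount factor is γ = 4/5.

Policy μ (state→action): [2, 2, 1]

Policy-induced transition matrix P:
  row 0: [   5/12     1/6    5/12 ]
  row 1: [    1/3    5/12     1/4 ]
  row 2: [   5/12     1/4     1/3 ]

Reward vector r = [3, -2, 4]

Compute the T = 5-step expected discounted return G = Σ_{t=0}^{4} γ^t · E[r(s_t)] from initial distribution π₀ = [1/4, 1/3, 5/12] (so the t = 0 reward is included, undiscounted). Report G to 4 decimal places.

t=0: π = [0.2500, 0.3333, 0.4167], E[r] = 1.7500, γ^t·E[r] = 1.750000, running G = 1.750000
t=1: π = [0.3889, 0.2847, 0.3264], E[r] = 1.9028, γ^t·E[r] = 1.522222, running G = 3.272222
t=2: π = [0.3929, 0.2650, 0.3420], E[r] = 2.0168, γ^t·E[r] = 1.290741, running G = 4.562963
t=3: π = [0.3946, 0.2614, 0.3440], E[r] = 2.0368, γ^t·E[r] = 1.042864, running G = 5.605827
t=4: π = [0.3949, 0.2607, 0.3444], E[r] = 2.0410, γ^t·E[r] = 0.835985, running G = 6.441812

G = 6.4418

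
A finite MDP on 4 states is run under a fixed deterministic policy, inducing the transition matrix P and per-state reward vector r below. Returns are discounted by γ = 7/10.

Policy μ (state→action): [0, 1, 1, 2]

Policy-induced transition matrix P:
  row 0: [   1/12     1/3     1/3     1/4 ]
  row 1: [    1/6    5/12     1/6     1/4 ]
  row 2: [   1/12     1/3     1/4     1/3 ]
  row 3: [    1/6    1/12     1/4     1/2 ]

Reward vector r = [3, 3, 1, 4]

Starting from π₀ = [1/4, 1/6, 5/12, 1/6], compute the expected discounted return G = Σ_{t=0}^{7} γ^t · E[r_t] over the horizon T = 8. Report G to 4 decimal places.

G = 8.4566

t=0: π = [0.2500, 0.1667, 0.4167, 0.1667], E[r] = 2.3333, γ^t·E[r] = 2.333333, running G = 2.333333
t=1: π = [0.1111, 0.3056, 0.2569, 0.3264], E[r] = 2.8125, γ^t·E[r] = 1.968750, running G = 4.302083
t=2: π = [0.1360, 0.2772, 0.2338, 0.3530], E[r] = 2.8854, γ^t·E[r] = 1.413854, running G = 5.715938
t=3: π = [0.1359, 0.2682, 0.2382, 0.3577], E[r] = 2.8813, γ^t·E[r] = 0.988275, running G = 6.704213
t=4: π = [0.1355, 0.2662, 0.2390, 0.3593], E[r] = 2.8813, γ^t·E[r] = 0.691810, running G = 7.396023
t=5: π = [0.1355, 0.2657, 0.2391, 0.3597], E[r] = 2.8815, γ^t·E[r] = 0.484298, running G = 7.880321
t=6: π = [0.1355, 0.2655, 0.2391, 0.3599], E[r] = 2.8816, γ^t·E[r] = 0.339013, running G = 8.219335
t=7: π = [0.1355, 0.2655, 0.2392, 0.3599], E[r] = 2.8816, γ^t·E[r] = 0.237310, running G = 8.456645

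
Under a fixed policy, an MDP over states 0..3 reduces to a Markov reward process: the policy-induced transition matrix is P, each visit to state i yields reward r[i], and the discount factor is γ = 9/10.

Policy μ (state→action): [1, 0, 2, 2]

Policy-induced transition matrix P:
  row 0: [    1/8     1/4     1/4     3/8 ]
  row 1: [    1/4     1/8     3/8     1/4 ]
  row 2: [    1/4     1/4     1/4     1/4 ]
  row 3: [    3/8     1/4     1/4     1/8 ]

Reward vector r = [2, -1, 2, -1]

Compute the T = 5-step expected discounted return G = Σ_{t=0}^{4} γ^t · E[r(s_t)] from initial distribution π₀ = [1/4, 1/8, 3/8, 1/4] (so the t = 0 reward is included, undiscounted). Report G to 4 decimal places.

t=0: π = [0.2500, 0.1250, 0.3750, 0.2500], E[r] = 0.8750, γ^t·E[r] = 0.875000, running G = 0.875000
t=1: π = [0.2500, 0.2344, 0.2656, 0.2500], E[r] = 0.5469, γ^t·E[r] = 0.492188, running G = 1.367188
t=2: π = [0.2500, 0.2207, 0.2793, 0.2500], E[r] = 0.5879, γ^t·E[r] = 0.476191, running G = 1.843379
t=3: π = [0.2500, 0.2224, 0.2776, 0.2500], E[r] = 0.5828, γ^t·E[r] = 0.424835, running G = 2.268214
t=4: π = [0.2500, 0.2222, 0.2778, 0.2500], E[r] = 0.5834, γ^t·E[r] = 0.382772, running G = 2.650985

G = 2.6510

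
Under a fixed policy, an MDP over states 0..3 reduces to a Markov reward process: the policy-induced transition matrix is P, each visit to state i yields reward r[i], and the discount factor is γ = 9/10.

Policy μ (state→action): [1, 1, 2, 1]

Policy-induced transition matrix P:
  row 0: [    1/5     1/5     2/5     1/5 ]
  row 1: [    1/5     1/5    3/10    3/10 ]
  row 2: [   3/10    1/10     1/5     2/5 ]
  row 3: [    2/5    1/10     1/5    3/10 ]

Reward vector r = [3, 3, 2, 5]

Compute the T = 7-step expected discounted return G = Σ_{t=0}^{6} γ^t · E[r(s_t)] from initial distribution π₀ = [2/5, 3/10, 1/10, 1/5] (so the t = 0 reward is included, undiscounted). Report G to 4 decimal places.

G = 17.2527

t=0: π = [0.4000, 0.3000, 0.1000, 0.2000], E[r] = 3.3000, γ^t·E[r] = 3.300000, running G = 3.300000
t=1: π = [0.2500, 0.1700, 0.3100, 0.2700], E[r] = 3.2300, γ^t·E[r] = 2.907000, running G = 6.207000
t=2: π = [0.2850, 0.1420, 0.2670, 0.3060], E[r] = 3.3450, γ^t·E[r] = 2.709450, running G = 8.916450
t=3: π = [0.2879, 0.1427, 0.2712, 0.2982], E[r] = 3.3252, γ^t·E[r] = 2.424071, running G = 11.340521
t=4: π = [0.2868, 0.1431, 0.2719, 0.2983], E[r] = 3.3248, γ^t·E[r] = 2.181408, running G = 13.521929
t=5: π = [0.2869, 0.1430, 0.2717, 0.2985], E[r] = 3.3254, γ^t·E[r] = 1.963592, running G = 15.485520
t=6: π = [0.2869, 0.1430, 0.2717, 0.2985], E[r] = 3.3253, γ^t·E[r] = 1.767197, running G = 17.252718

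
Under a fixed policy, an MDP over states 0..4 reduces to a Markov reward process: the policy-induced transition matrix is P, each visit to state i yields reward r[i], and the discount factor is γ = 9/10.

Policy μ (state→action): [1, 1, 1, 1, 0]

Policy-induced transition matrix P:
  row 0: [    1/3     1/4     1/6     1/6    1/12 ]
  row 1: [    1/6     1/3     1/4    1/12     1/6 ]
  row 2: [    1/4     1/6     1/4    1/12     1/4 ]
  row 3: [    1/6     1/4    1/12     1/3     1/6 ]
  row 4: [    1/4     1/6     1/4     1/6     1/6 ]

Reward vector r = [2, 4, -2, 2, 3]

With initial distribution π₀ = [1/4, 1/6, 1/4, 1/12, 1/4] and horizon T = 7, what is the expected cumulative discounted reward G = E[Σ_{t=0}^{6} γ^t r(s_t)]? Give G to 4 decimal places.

G = 9.2063

t=0: π = [0.2500, 0.1667, 0.2500, 0.0833, 0.2500], E[r] = 1.5833, γ^t·E[r] = 1.583333, running G = 1.583333
t=1: π = [0.2500, 0.2222, 0.2153, 0.1458, 0.1667], E[r] = 1.7500, γ^t·E[r] = 1.575000, running G = 3.158333
t=2: π = [0.2402, 0.2367, 0.2049, 0.1545, 0.1638], E[r] = 1.8177, γ^t·E[r] = 1.472344, running G = 4.630677
t=3: π = [0.2374, 0.2390, 0.2042, 0.1556, 0.1637], E[r] = 1.8248, γ^t·E[r] = 1.330277, running G = 5.960954
t=4: π = [0.2369, 0.2393, 0.2043, 0.1557, 0.1639], E[r] = 1.8253, γ^t·E[r] = 1.197577, running G = 7.158531
t=5: π = [0.2368, 0.2393, 0.2043, 0.1557, 0.1639], E[r] = 1.8252, γ^t·E[r] = 1.077765, running G = 8.236296
t=6: π = [0.2368, 0.2392, 0.2043, 0.1556, 0.1640], E[r] = 1.8252, γ^t·E[r] = 0.969968, running G = 9.206265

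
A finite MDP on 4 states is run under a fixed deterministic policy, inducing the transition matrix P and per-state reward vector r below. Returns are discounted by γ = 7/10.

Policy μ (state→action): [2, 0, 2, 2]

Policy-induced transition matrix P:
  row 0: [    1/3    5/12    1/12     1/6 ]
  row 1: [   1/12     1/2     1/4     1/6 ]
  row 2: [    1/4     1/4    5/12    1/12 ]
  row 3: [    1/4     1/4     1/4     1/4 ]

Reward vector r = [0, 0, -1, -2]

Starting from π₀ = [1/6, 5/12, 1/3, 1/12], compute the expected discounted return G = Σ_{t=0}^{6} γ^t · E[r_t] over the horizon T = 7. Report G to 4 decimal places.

G = -1.6806

t=0: π = [0.1667, 0.4167, 0.3333, 0.0833], E[r] = -0.5000, γ^t·E[r] = -0.500000, running G = -0.500000
t=1: π = [0.1944, 0.3819, 0.2778, 0.1458], E[r] = -0.5694, γ^t·E[r] = -0.398611, running G = -0.898611
t=2: π = [0.2025, 0.3779, 0.2639, 0.1557], E[r] = -0.5752, γ^t·E[r] = -0.281863, running G = -1.180475
t=3: π = [0.2039, 0.3782, 0.2602, 0.1576], E[r] = -0.5755, γ^t·E[r] = -0.197404, running G = -1.377878
t=4: π = [0.2040, 0.3785, 0.2594, 0.1581], E[r] = -0.5756, γ^t·E[r] = -0.138208, running G = -1.516086
t=5: π = [0.2039, 0.3786, 0.2592, 0.1582], E[r] = -0.5757, γ^t·E[r] = -0.096757, running G = -1.612843
t=6: π = [0.2039, 0.3786, 0.2592, 0.1582], E[r] = -0.5757, γ^t·E[r] = -0.067733, running G = -1.680576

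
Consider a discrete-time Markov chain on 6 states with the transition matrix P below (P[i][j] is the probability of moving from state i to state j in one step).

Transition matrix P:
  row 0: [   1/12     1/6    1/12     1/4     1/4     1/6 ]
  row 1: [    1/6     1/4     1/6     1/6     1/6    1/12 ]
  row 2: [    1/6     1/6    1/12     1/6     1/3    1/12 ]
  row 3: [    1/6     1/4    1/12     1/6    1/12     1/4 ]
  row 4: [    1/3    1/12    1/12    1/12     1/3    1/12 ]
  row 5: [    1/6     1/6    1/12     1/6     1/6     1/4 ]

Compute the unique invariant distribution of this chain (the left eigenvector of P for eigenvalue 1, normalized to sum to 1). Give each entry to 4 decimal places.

Balance equations π_j = Σ_i π_i·P[i][j]:
  π_0 = 1/12·π_0 + 1/6·π_1 + 1/6·π_2 + 1/6·π_3 + 1/3·π_4 + 1/6·π_5
  π_1 = 1/6·π_0 + 1/4·π_1 + 1/6·π_2 + 1/4·π_3 + 1/12·π_4 + 1/6·π_5
  π_2 = 1/12·π_0 + 1/6·π_1 + 1/12·π_2 + 1/12·π_3 + 1/12·π_4 + 1/12·π_5
  π_3 = 1/4·π_0 + 1/6·π_1 + 1/6·π_2 + 1/6·π_3 + 1/12·π_4 + 1/6·π_5
  π_4 = 1/4·π_0 + 1/6·π_1 + 1/3·π_2 + 1/12·π_3 + 1/3·π_4 + 1/6·π_5
  normalize: π_0 + π_1 + π_2 + π_3 + π_4 + π_5 = 1
Solving the linear system gives exactly π = [18954/100817, 17797/100817, 19769/201634, 16517/100817, 22384/100817, 30561/201634].

π = [0.1880, 0.1765, 0.0980, 0.1638, 0.2220, 0.1516]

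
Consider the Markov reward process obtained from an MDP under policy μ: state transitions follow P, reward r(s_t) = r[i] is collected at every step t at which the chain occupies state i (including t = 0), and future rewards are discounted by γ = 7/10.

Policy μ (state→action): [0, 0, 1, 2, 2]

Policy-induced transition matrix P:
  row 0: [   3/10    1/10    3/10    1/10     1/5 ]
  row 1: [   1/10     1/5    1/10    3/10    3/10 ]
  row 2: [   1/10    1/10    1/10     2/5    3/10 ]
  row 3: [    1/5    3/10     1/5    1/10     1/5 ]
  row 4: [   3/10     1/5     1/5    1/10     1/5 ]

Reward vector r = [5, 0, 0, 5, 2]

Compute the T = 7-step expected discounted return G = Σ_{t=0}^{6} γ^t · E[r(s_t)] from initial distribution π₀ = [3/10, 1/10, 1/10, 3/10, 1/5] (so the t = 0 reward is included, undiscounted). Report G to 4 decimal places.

t=0: π = [0.3000, 0.1000, 0.1000, 0.3000, 0.2000], E[r] = 3.4000, γ^t·E[r] = 3.400000, running G = 3.400000
t=1: π = [0.2300, 0.1900, 0.2100, 0.1500, 0.2200], E[r] = 2.3400, γ^t·E[r] = 1.638000, running G = 5.038000
t=2: π = [0.2050, 0.1710, 0.1830, 0.2010, 0.2400], E[r] = 2.5100, γ^t·E[r] = 1.229900, running G = 6.267900
t=3: π = [0.2091, 0.1813, 0.1851, 0.1891, 0.2354], E[r] = 2.4618, γ^t·E[r] = 0.844397, running G = 7.112297
t=4: π = [0.2078, 0.1795, 0.1843, 0.1918, 0.2366], E[r] = 2.4713, γ^t·E[r] = 0.593354, running G = 7.705652
t=5: π = [0.2081, 0.1800, 0.1844, 0.1912, 0.2364], E[r] = 2.4690, γ^t·E[r] = 0.414963, running G = 8.120615
t=6: π = [0.2080, 0.1799, 0.1844, 0.1913, 0.2364], E[r] = 2.4695, γ^t·E[r] = 0.290533, running G = 8.411148

G = 8.4111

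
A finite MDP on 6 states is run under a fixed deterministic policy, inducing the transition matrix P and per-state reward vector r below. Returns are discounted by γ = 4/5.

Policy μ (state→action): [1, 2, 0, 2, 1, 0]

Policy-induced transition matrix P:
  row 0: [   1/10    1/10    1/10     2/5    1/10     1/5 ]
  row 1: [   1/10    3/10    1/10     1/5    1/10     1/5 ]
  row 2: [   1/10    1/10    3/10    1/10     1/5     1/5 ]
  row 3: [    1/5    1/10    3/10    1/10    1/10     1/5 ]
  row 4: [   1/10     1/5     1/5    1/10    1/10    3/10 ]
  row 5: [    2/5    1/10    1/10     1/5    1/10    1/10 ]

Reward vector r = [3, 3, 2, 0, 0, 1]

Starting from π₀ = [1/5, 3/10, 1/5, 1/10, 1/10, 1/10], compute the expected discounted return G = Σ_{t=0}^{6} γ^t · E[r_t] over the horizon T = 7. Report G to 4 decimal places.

t=0: π = [0.2000, 0.3000, 0.2000, 0.1000, 0.1000, 0.1000], E[r] = 2.0000, γ^t·E[r] = 2.000000, running G = 2.000000
t=1: π = [0.1400, 0.1700, 0.1700, 0.2000, 0.1200, 0.2000], E[r] = 1.4700, γ^t·E[r] = 1.176000, running G = 3.176000
t=2: π = [0.1800, 0.1460, 0.1860, 0.1790, 0.1170, 0.1920], E[r] = 1.5420, γ^t·E[r] = 0.986880, running G = 4.162880
t=3: π = [0.1755, 0.1409, 0.1847, 0.1878, 0.1186, 0.1925], E[r] = 1.5111, γ^t·E[r] = 0.773683, running G = 4.936563
t=4: π = [0.1765, 0.1400, 0.1864, 0.1860, 0.1185, 0.1926], E[r] = 1.5150, γ^t·E[r] = 0.620560, running G = 5.557124
t=5: π = [0.1764, 0.1399, 0.1863, 0.1862, 0.1186, 0.1926], E[r] = 1.5139, γ^t·E[r] = 0.496085, running G = 6.053208
t=6: π = [0.1764, 0.1398, 0.1864, 0.1862, 0.1186, 0.1926], E[r] = 1.5140, γ^t·E[r] = 0.396898, running G = 6.450107

G = 6.4501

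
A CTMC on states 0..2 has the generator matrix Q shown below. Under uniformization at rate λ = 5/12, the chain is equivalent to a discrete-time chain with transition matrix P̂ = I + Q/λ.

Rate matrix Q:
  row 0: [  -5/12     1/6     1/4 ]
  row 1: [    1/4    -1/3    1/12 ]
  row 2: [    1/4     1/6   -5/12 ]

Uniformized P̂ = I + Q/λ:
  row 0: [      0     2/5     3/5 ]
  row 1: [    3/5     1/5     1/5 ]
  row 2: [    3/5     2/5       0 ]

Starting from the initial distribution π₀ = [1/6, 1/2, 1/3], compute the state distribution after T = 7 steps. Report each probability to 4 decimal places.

t=0: π = [0.1667, 0.5000, 0.3333]
t=1: π = [0.5000, 0.3000, 0.2000]
t=2: π = [0.3000, 0.3400, 0.3600]
t=3: π = [0.4200, 0.3320, 0.2480]
t=4: π = [0.3480, 0.3336, 0.3184]
t=5: π = [0.3912, 0.3333, 0.2755]
t=6: π = [0.3653, 0.3333, 0.3014]
t=7: π = [0.3808, 0.3333, 0.2858]

π = [0.3808, 0.3333, 0.2858]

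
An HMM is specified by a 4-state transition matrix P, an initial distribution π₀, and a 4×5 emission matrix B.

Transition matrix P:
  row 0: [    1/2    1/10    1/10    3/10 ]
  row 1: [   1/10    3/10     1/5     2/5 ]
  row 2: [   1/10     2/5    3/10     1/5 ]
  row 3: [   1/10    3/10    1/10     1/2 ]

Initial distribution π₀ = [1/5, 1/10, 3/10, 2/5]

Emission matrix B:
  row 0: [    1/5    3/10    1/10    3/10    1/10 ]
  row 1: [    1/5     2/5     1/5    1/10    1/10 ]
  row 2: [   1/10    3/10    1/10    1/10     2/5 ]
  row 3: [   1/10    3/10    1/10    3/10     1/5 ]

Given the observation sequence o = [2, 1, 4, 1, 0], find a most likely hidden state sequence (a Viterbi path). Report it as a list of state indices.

t=0: δ = [2.000e-02, 2.000e-02, 3.000e-02, 4.000e-02]  (obs o_0=2)
t=1: δ = [3.000e-03, 4.800e-03, 2.700e-03, 6.000e-03]  ψ = [0, 2, 2, 3]  (obs o_1=1)
t=2: δ = [1.500e-04, 1.800e-04, 3.840e-04, 6.000e-04]  ψ = [0, 3, 1, 3]  (obs o_2=4)
t=3: δ = [2.250e-05, 7.200e-05, 3.456e-05, 9.000e-05]  ψ = [0, 3, 2, 3]  (obs o_3=1)
t=4: δ = [2.250e-06, 5.400e-06, 1.440e-06, 4.500e-06]  ψ = [0, 3, 1, 3]  (obs o_4=0)
backtrack: best end state = 1; path = [3, 3, 3, 3, 1]

path = [3, 3, 3, 3, 1]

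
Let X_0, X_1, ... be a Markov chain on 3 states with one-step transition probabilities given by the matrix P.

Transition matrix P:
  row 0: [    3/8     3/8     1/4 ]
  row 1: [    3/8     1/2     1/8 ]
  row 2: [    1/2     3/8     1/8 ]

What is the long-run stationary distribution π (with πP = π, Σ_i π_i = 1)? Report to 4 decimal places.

Balance equations π_j = Σ_i π_i·P[i][j]:
  π_0 = 3/8·π_0 + 3/8·π_1 + 1/2·π_2
  π_1 = 3/8·π_0 + 1/2·π_1 + 3/8·π_2
  normalize: π_0 + π_1 + π_2 = 1
Solving the linear system gives exactly π = [25/63, 3/7, 11/63].

π = [0.3968, 0.4286, 0.1746]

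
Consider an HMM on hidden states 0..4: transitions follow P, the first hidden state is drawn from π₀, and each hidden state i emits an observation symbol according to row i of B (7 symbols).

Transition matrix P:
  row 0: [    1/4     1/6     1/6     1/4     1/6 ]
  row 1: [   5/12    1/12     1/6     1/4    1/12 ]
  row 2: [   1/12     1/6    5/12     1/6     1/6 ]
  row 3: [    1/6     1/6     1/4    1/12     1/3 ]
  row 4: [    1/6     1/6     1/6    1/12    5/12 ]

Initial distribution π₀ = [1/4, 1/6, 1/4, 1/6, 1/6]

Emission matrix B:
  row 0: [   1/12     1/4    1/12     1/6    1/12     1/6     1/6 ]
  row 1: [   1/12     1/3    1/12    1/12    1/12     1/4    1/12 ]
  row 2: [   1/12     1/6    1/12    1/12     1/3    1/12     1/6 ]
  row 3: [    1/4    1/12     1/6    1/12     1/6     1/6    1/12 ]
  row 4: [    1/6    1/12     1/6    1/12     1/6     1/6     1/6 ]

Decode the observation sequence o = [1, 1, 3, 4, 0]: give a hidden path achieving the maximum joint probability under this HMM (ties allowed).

t=0: δ = [6.250e-02, 5.556e-02, 4.167e-02, 1.389e-02, 1.389e-02]  (obs o_0=1)
t=1: δ = [5.787e-03, 3.472e-03, 2.894e-03, 1.302e-03, 8.681e-04]  ψ = [1, 0, 2, 0, 0]  (obs o_1=1)
t=2: δ = [2.411e-04, 8.038e-05, 1.005e-04, 1.206e-04, 8.038e-05]  ψ = [0, 0, 2, 0, 0]  (obs o_2=3)
t=3: δ = [5.023e-06, 3.349e-06, 1.395e-05, 1.005e-05, 6.698e-06]  ψ = [0, 0, 2, 0, 0]  (obs o_3=4)
t=4: δ = [1.395e-07, 1.938e-07, 4.845e-07, 5.814e-07, 5.582e-07]  ψ = [3, 2, 2, 2, 3]  (obs o_4=0)
backtrack: best end state = 3; path = [2, 2, 2, 2, 3]

path = [2, 2, 2, 2, 3]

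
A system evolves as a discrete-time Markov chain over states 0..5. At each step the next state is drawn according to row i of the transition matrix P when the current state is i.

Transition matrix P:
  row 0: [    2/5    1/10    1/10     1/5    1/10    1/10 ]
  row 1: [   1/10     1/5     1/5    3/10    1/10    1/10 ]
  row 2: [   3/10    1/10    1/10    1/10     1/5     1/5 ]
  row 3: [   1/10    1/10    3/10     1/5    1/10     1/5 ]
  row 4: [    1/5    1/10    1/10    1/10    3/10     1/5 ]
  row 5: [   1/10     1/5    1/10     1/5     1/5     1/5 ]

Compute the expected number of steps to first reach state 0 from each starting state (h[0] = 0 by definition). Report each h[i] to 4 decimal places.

First-step conditioning: h[0] = 0; for i ≠ 0, h[i] = 1 + Σ_k P[i][k]·h[k].
  h[1] = 1 + 1/5·h[1] + 1/5·h[2] + 3/10·h[3] + 1/10·h[4] + 1/10·h[5]
  h[2] = 1 + 1/10·h[1] + 1/10·h[2] + 1/10·h[3] + 1/5·h[4] + 1/5·h[5]
  h[3] = 1 + 1/10·h[1] + 3/10·h[2] + 1/5·h[3] + 1/10·h[4] + 1/5·h[5]
  h[4] = 1 + 1/10·h[1] + 1/10·h[2] + 1/10·h[3] + 3/10·h[4] + 1/5·h[5]
  h[5] = 1 + 1/5·h[1] + 1/10·h[2] + 1/5·h[3] + 1/5·h[4] + 1/5·h[5]
Solving the 5×5 linear system over states ≠ 0 gives exactly h = [0, 90620/13641, 24570/4547, 89180/13641, 27300/4547, 91690/13641] (h[0] = 0 is the target).

h = [0.0000, 6.6432, 5.4036, 6.5376, 6.0040, 6.7216]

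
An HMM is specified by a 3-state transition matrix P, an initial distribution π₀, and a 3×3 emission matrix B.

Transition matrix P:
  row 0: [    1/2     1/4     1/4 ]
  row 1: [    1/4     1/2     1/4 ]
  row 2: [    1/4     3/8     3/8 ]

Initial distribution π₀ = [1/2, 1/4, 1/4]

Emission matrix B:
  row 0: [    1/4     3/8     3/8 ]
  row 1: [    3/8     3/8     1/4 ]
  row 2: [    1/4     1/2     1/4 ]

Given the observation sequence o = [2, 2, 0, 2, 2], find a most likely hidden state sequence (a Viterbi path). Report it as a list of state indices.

path = [0, 0, 0, 0, 0]

t=0: δ = [1.875e-01, 6.250e-02, 6.250e-02]  (obs o_0=2)
t=1: δ = [3.516e-02, 1.172e-02, 1.172e-02]  ψ = [0, 0, 0]  (obs o_1=2)
t=2: δ = [4.395e-03, 3.296e-03, 2.197e-03]  ψ = [0, 0, 0]  (obs o_2=0)
t=3: δ = [8.240e-04, 4.120e-04, 2.747e-04]  ψ = [0, 1, 0]  (obs o_3=2)
t=4: δ = [1.545e-04, 5.150e-05, 5.150e-05]  ψ = [0, 0, 0]  (obs o_4=2)
backtrack: best end state = 0; path = [0, 0, 0, 0, 0]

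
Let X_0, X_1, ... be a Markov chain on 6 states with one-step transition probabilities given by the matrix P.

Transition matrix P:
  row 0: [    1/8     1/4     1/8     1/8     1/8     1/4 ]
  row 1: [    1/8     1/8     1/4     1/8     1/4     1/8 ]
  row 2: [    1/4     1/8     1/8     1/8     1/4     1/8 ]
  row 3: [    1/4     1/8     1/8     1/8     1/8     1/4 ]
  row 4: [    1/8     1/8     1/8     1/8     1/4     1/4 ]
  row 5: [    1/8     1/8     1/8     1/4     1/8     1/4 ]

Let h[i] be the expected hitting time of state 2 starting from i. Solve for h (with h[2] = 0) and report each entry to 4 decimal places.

h = [6.8896, 6.1243, 0.0000, 6.9853, 6.9989, 6.9972]

First-step conditioning: h[2] = 0; for i ≠ 2, h[i] = 1 + Σ_k P[i][k]·h[k].
  h[0] = 1 + 1/8·h[0] + 1/4·h[1] + 1/8·h[3] + 1/8·h[4] + 1/4·h[5]
  h[1] = 1 + 1/8·h[0] + 1/8·h[1] + 1/8·h[3] + 1/4·h[4] + 1/8·h[5]
  h[3] = 1 + 1/4·h[0] + 1/8·h[1] + 1/8·h[3] + 1/8·h[4] + 1/4·h[5]
  h[4] = 1 + 1/8·h[0] + 1/8·h[1] + 1/8·h[3] + 1/4·h[4] + 1/4·h[5]
  h[5] = 1 + 1/8·h[0] + 1/8·h[1] + 1/4·h[3] + 1/8·h[4] + 1/4·h[5]
Solving the 5×5 linear system over states ≠ 2 gives exactly h = [32264/4683, 9560/1561, 0, 10904/1561, 32776/4683, 32768/4683] (h[2] = 0 is the target).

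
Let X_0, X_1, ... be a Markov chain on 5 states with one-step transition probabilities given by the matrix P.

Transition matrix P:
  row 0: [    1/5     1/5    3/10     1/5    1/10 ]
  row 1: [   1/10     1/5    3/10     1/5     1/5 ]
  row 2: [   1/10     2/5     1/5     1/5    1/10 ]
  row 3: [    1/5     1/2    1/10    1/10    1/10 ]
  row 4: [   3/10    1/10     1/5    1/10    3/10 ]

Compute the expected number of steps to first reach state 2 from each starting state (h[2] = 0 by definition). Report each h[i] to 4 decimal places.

First-step conditioning: h[2] = 0; for i ≠ 2, h[i] = 1 + Σ_k P[i][k]·h[k].
  h[0] = 1 + 1/5·h[0] + 1/5·h[1] + 1/5·h[3] + 1/10·h[4]
  h[1] = 1 + 1/10·h[0] + 1/5·h[1] + 1/5·h[3] + 1/5·h[4]
  h[3] = 1 + 1/5·h[0] + 1/2·h[1] + 1/10·h[3] + 1/10·h[4]
  h[4] = 1 + 3/10·h[0] + 1/10·h[1] + 1/10·h[3] + 3/10·h[4]
Solving the 4×4 linear system over states ≠ 2 gives exactly h = [745/187, 1505/374, 0, 1765/374, 820/187] (h[2] = 0 is the target).

h = [3.9840, 4.0241, 0.0000, 4.7193, 4.3850]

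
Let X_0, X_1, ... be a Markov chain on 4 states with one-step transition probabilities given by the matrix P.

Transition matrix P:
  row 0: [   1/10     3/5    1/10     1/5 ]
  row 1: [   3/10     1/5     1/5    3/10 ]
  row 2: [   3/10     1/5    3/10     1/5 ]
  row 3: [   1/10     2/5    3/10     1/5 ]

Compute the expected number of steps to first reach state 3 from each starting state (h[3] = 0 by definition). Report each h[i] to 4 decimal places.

h = [4.2029, 3.9130, 4.3478, 0.0000]

First-step conditioning: h[3] = 0; for i ≠ 3, h[i] = 1 + Σ_k P[i][k]·h[k].
  h[0] = 1 + 1/10·h[0] + 3/5·h[1] + 1/10·h[2]
  h[1] = 1 + 3/10·h[0] + 1/5·h[1] + 1/5·h[2]
  h[2] = 1 + 3/10·h[0] + 1/5·h[1] + 3/10·h[2]
Solving the 3×3 linear system over states ≠ 3 gives exactly h = [290/69, 90/23, 100/23, 0] (h[3] = 0 is the target).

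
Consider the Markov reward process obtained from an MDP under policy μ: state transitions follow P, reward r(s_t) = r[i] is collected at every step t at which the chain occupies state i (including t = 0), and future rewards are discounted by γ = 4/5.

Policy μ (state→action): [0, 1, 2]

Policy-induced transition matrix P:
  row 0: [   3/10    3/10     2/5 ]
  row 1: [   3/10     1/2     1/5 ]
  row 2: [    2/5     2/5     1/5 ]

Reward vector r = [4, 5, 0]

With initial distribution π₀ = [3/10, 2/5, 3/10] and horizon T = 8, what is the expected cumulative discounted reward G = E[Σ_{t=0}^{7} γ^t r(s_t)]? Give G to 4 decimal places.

G = 13.7969

t=0: π = [0.3000, 0.4000, 0.3000], E[r] = 3.2000, γ^t·E[r] = 3.200000, running G = 3.200000
t=1: π = [0.3300, 0.4100, 0.2600], E[r] = 3.3700, γ^t·E[r] = 2.696000, running G = 5.896000
t=2: π = [0.3260, 0.4080, 0.2660], E[r] = 3.3440, γ^t·E[r] = 2.140160, running G = 8.036160
t=3: π = [0.3266, 0.4082, 0.2652], E[r] = 3.3474, γ^t·E[r] = 1.713869, running G = 9.750029
t=4: π = [0.3265, 0.4082, 0.2653], E[r] = 3.3469, γ^t·E[r] = 1.370882, running G = 11.120911
t=5: π = [0.3265, 0.4082, 0.2653], E[r] = 3.3469, γ^t·E[r] = 1.096728, running G = 12.217639
t=6: π = [0.3265, 0.4082, 0.2653], E[r] = 3.3469, γ^t·E[r] = 0.877380, running G = 13.095018
t=7: π = [0.3265, 0.4082, 0.2653], E[r] = 3.3469, γ^t·E[r] = 0.701904, running G = 13.796922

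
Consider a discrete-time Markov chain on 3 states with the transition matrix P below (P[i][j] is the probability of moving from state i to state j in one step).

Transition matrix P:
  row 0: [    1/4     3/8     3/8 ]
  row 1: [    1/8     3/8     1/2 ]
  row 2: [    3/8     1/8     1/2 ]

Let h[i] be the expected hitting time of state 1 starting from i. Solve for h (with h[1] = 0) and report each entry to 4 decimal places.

First-step conditioning: h[1] = 0; for i ≠ 1, h[i] = 1 + Σ_k P[i][k]·h[k].
  h[0] = 1 + 1/4·h[0] + 3/8·h[2]
  h[2] = 1 + 3/8·h[0] + 1/2·h[2]
Solving the 2×2 linear system over states ≠ 1 gives exactly h = [56/15, 0, 24/5] (h[1] = 0 is the target).

h = [3.7333, 0.0000, 4.8000]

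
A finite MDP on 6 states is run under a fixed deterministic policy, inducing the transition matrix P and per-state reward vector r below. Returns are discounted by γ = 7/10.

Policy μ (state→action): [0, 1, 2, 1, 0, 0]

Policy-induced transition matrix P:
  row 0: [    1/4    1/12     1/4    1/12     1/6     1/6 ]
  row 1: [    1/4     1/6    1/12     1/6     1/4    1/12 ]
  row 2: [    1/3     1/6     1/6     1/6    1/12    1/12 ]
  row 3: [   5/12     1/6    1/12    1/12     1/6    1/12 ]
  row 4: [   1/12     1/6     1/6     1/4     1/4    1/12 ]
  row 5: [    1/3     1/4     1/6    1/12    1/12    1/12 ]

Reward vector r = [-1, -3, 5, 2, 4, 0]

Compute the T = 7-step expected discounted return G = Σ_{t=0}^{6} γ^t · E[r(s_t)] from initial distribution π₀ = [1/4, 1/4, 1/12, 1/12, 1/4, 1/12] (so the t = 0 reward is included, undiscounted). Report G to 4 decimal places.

t=0: π = [0.2500, 0.2500, 0.0833, 0.0833, 0.2500, 0.0833], E[r] = 0.5833, γ^t·E[r] = 0.583333, running G = 0.583333
t=1: π = [0.2361, 0.1528, 0.1597, 0.1528, 0.1944, 0.1042], E[r] = 1.1875, γ^t·E[r] = 0.831250, running G = 1.414583
t=2: π = [0.2650, 0.1557, 0.1609, 0.1418, 0.1736, 0.1030], E[r] = 1.0503, γ^t·E[r] = 0.514670, running G = 1.929253
t=3: π = [0.2667, 0.1532, 0.1640, 0.1386, 0.1721, 0.1054], E[r] = 1.0594, γ^t·E[r] = 0.363379, running G = 2.292632
t=4: π = [0.2669, 0.1532, 0.1646, 0.1384, 0.1713, 0.1056], E[r] = 1.0585, γ^t·E[r] = 0.254146, running G = 2.546778
t=5: π = [0.2670, 0.1532, 0.1646, 0.1384, 0.1712, 0.1056], E[r] = 1.0578, γ^t·E[r] = 0.177792, running G = 2.724570
t=6: π = [0.2670, 0.1532, 0.1646, 0.1384, 0.1712, 0.1056], E[r] = 1.0579, γ^t·E[r] = 0.124458, running G = 2.849029

G = 2.8490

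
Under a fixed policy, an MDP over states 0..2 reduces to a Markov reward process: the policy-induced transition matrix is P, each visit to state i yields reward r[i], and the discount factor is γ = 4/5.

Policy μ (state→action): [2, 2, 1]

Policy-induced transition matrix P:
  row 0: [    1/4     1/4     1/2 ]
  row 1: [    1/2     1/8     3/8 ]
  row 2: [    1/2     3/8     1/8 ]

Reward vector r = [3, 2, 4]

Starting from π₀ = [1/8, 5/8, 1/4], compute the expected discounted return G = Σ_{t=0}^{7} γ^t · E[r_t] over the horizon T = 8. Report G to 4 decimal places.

G = 12.3989

t=0: π = [0.1250, 0.6250, 0.2500], E[r] = 2.6250, γ^t·E[r] = 2.625000, running G = 2.625000
t=1: π = [0.4688, 0.2031, 0.3281], E[r] = 3.1250, γ^t·E[r] = 2.500000, running G = 5.125000
t=2: π = [0.3828, 0.2656, 0.3516], E[r] = 3.0859, γ^t·E[r] = 1.975000, running G = 7.100000
t=3: π = [0.4043, 0.2607, 0.3350], E[r] = 3.0742, γ^t·E[r] = 1.574000, running G = 8.674000
t=4: π = [0.3989, 0.2593, 0.3418], E[r] = 3.0825, γ^t·E[r] = 1.262600, running G = 9.936600
t=5: π = [0.4003, 0.2603, 0.3394], E[r] = 3.0791, γ^t·E[r] = 1.008960, running G = 10.945560
t=6: π = [0.3999, 0.2599, 0.3402], E[r] = 3.0803, γ^t·E[r] = 0.807480, running G = 11.753040
t=7: π = [0.4000, 0.2600, 0.3399], E[r] = 3.0799, γ^t·E[r] = 0.645904, running G = 12.398944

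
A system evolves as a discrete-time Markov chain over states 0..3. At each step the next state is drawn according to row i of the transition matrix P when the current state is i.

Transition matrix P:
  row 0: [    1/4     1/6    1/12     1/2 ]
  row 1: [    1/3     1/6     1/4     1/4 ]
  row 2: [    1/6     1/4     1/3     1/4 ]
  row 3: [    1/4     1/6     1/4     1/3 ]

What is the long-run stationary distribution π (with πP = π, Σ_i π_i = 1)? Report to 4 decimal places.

π = [0.2465, 0.1857, 0.2279, 0.3399]

Balance equations π_j = Σ_i π_i·P[i][j]:
  π_0 = 1/4·π_0 + 1/3·π_1 + 1/6·π_2 + 1/4·π_3
  π_1 = 1/6·π_0 + 1/6·π_1 + 1/4·π_2 + 1/6·π_3
  π_2 = 1/12·π_0 + 1/4·π_1 + 1/3·π_2 + 1/4·π_3
  normalize: π_0 + π_1 + π_2 + π_3 = 1
Solving the linear system gives exactly π = [35/142, 145/781, 178/781, 531/1562].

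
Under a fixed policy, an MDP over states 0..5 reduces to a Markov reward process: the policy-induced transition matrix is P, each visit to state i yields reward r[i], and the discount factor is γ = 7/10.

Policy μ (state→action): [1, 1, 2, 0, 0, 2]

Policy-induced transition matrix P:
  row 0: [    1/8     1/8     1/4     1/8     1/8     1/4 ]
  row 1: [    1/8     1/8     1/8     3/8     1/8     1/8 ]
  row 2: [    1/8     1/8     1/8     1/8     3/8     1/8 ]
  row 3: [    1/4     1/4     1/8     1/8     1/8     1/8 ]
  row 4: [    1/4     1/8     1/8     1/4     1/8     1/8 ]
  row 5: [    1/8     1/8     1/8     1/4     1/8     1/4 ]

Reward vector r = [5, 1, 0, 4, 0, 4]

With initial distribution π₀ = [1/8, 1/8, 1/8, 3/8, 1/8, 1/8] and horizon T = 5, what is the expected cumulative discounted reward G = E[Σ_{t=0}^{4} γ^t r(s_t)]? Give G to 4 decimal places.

t=0: π = [0.1250, 0.1250, 0.1250, 0.3750, 0.1250, 0.1250], E[r] = 2.7500, γ^t·E[r] = 2.750000, running G = 2.750000
t=1: π = [0.1875, 0.1719, 0.1406, 0.1875, 0.1563, 0.1563], E[r] = 2.4844, γ^t·E[r] = 1.739063, running G = 4.489063
t=2: π = [0.1680, 0.1484, 0.1484, 0.2070, 0.1602, 0.1680], E[r] = 2.4883, γ^t·E[r] = 1.219258, running G = 5.708320
t=3: π = [0.1709, 0.1509, 0.1460, 0.2031, 0.1621, 0.1670], E[r] = 2.4858, γ^t·E[r] = 0.852643, running G = 6.560963
t=4: π = [0.1707, 0.1504, 0.1464, 0.2039, 0.1615, 0.1672], E[r] = 2.4880, γ^t·E[r] = 0.597378, running G = 7.158341

G = 7.1583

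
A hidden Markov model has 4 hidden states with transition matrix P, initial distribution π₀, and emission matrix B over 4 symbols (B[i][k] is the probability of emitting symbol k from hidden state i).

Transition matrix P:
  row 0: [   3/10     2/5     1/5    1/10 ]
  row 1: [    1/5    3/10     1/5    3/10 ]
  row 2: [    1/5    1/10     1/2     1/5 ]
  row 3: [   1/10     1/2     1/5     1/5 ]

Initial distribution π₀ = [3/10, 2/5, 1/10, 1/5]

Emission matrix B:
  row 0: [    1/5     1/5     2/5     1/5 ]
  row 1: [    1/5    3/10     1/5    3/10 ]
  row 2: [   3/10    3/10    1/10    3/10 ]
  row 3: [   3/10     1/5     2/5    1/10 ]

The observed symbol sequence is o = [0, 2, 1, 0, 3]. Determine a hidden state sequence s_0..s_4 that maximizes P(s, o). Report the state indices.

path = [1, 3, 1, 3, 1]

t=0: δ = [6.000e-02, 8.000e-02, 3.000e-02, 6.000e-02]  (obs o_0=0)
t=1: δ = [7.200e-03, 6.000e-03, 1.600e-03, 9.600e-03]  ψ = [0, 3, 1, 1]  (obs o_1=2)
t=2: δ = [4.320e-04, 1.440e-03, 5.760e-04, 3.840e-04]  ψ = [0, 3, 3, 3]  (obs o_2=1)
t=3: δ = [5.760e-05, 8.640e-05, 8.640e-05, 1.296e-04]  ψ = [1, 1, 1, 1]  (obs o_3=0)
t=4: δ = [3.456e-06, 1.944e-05, 1.296e-05, 2.592e-06]  ψ = [0, 3, 2, 1]  (obs o_4=3)
backtrack: best end state = 1; path = [1, 3, 1, 3, 1]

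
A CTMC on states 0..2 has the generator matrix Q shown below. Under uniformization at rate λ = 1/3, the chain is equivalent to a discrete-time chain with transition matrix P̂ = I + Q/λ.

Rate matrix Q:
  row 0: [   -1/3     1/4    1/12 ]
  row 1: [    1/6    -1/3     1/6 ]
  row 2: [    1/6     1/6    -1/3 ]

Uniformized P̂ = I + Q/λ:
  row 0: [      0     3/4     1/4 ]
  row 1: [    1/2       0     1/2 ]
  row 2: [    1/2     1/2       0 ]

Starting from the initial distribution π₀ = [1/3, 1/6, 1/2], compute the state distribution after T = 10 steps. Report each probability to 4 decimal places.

t=0: π = [0.3333, 0.1667, 0.5000]
t=1: π = [0.3333, 0.5000, 0.1667]
t=2: π = [0.3333, 0.3333, 0.3333]
t=3: π = [0.3333, 0.4167, 0.2500]
t=4: π = [0.3333, 0.3750, 0.2917]
t=5: π = [0.3333, 0.3958, 0.2708]
t=6: π = [0.3333, 0.3854, 0.2813]
t=7: π = [0.3333, 0.3906, 0.2760]
t=8: π = [0.3333, 0.3880, 0.2786]
t=9: π = [0.3333, 0.3893, 0.2773]
t=10: π = [0.3333, 0.3887, 0.2780]

π = [0.3333, 0.3887, 0.2780]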